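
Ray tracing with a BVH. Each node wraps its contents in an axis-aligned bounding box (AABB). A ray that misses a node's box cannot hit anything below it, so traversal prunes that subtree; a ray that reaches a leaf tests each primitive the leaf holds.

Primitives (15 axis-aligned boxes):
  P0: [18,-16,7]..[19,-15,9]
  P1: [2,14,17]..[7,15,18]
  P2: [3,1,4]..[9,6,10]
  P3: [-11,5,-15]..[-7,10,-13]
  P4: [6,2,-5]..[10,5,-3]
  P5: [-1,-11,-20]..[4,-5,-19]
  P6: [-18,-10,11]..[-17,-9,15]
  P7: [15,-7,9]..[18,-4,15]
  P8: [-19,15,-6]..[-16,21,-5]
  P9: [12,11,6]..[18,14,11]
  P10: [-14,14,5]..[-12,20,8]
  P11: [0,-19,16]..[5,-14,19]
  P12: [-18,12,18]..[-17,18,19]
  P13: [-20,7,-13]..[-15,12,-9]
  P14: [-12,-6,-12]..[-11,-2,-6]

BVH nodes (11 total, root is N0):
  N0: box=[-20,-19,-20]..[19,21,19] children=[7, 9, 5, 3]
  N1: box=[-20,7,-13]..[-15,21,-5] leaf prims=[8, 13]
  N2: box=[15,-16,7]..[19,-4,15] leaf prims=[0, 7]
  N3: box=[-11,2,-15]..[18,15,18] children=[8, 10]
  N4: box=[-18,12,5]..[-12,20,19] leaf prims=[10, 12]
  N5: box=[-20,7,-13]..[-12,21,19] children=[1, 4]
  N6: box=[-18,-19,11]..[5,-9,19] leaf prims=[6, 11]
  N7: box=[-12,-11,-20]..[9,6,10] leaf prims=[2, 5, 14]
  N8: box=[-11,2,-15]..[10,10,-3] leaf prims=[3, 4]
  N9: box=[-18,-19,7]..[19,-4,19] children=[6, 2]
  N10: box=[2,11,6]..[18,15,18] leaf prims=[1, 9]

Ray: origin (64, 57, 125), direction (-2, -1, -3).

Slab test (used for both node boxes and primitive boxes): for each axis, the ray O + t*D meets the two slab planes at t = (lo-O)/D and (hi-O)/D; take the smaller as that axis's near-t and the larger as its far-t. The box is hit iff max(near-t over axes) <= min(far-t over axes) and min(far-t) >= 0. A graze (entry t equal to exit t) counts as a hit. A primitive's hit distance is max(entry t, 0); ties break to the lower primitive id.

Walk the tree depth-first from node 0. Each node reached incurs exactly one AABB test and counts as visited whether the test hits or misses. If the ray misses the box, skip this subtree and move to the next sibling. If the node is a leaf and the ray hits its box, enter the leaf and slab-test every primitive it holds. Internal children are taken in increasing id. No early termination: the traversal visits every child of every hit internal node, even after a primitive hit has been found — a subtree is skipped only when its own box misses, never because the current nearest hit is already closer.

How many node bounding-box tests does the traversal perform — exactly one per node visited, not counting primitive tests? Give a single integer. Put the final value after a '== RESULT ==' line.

Trace the traversal:
N0 x:[45/2,42] y:[36,76] z:[106/3,145/3] -> hit [36,42], descend [3, 5, 7, 9]
  N3 x:[23,75/2] y:[42,55] z:[107/3,140/3] -> miss, prune
  N5 x:[38,42] y:[36,50] z:[106/3,46] -> hit [38,42], descend [1, 4]
    N1 x:[79/2,42] y:[36,50] z:[130/3,46] -> miss, prune
    N4 x:[38,41] y:[37,45] z:[106/3,40] -> hit [38,40] leaf, test {P10@t=39, P12(miss)}
  N7 x:[55/2,38] y:[51,68] z:[115/3,145/3] -> miss, prune
  N9 x:[45/2,41] y:[61,76] z:[106/3,118/3] -> miss, prune

Summary -> nodes [0, 3, 5, 1, 4, 7, 9]; box-tests=7; leaf-entries=1; first=P10

== RESULT ==
7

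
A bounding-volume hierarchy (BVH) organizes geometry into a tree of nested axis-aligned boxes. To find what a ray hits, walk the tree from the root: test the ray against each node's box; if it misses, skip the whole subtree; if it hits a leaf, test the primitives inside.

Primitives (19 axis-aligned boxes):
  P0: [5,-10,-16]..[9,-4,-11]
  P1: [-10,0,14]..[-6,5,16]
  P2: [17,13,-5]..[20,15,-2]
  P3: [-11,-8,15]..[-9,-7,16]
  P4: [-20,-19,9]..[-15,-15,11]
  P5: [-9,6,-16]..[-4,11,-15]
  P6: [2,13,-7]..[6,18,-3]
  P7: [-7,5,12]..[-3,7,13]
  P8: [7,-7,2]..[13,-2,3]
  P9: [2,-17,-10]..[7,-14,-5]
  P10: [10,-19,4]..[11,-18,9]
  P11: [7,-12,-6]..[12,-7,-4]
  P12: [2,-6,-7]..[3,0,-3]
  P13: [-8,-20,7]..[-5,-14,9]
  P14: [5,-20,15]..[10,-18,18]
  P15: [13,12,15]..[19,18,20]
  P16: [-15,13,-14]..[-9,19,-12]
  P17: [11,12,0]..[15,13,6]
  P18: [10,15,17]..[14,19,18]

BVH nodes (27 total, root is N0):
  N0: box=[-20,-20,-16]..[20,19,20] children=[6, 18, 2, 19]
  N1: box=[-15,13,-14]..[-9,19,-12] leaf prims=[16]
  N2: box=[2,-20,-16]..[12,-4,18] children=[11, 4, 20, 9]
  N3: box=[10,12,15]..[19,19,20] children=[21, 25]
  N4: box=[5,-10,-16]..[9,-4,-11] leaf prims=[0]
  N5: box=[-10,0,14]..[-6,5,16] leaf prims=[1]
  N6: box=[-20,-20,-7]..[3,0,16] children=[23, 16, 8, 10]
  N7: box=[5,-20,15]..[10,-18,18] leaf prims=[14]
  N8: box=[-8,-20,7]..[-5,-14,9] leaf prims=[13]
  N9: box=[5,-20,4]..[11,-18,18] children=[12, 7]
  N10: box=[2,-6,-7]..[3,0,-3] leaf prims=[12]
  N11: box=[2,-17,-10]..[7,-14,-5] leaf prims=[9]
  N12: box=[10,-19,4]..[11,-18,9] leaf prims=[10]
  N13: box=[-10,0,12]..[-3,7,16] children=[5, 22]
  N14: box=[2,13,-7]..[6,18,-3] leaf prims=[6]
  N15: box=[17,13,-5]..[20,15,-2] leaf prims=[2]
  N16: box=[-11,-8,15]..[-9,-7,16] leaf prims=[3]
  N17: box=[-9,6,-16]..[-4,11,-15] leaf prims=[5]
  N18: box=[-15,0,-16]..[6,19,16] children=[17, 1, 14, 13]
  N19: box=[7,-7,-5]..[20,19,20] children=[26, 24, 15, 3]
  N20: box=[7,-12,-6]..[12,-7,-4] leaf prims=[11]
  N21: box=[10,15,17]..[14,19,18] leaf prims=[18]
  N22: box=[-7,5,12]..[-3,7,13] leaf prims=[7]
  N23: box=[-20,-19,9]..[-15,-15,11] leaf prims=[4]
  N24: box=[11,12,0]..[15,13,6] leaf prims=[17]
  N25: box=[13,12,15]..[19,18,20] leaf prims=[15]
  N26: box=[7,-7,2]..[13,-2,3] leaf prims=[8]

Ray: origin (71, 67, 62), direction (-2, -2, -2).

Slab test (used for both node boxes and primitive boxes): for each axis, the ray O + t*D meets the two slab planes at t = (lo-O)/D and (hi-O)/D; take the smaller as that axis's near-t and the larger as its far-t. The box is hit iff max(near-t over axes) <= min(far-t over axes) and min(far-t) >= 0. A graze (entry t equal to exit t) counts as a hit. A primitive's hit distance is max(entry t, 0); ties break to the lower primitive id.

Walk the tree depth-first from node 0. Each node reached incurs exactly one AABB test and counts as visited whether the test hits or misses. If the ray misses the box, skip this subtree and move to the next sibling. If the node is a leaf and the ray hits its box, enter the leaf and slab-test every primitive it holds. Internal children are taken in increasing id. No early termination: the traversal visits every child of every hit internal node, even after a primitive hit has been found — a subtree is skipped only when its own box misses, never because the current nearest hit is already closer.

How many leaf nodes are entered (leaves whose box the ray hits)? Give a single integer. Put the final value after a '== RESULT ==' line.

Trace the traversal:
N0 x:[51/2,91/2] y:[24,87/2] z:[21,39] -> hit [51/2,39], descend [2, 6, 18, 19]
  N2 x:[59/2,69/2] y:[71/2,87/2] z:[22,39] -> miss, prune
  N6 x:[34,91/2] y:[67/2,87/2] z:[23,69/2] -> hit [34,69/2], descend [8, 10, 16, 23]
    N8 x:[38,79/2] y:[81/2,87/2] z:[53/2,55/2] -> miss, prune
    N10 x:[34,69/2] y:[67/2,73/2] z:[65/2,69/2] -> hit [34,69/2] leaf, test {P12@t=34}
    N16 x:[40,41] y:[37,75/2] z:[23,47/2] -> miss, prune
    N23 x:[43,91/2] y:[41,43] z:[51/2,53/2] -> miss, prune
  N18 x:[65/2,43] y:[24,67/2] z:[23,39] -> hit [65/2,67/2], descend [1, 13, 14, 17]
    N1 x:[40,43] y:[24,27] z:[37,38] -> miss, prune
    N13 x:[37,81/2] y:[30,67/2] z:[23,25] -> miss, prune
    N14 x:[65/2,69/2] y:[49/2,27] z:[65/2,69/2] -> miss, prune
    N17 x:[75/2,40] y:[28,61/2] z:[77/2,39] -> miss, prune
  N19 x:[51/2,32] y:[24,37] z:[21,67/2] -> hit [51/2,32], descend [3, 15, 24, 26]
    N3 x:[26,61/2] y:[24,55/2] z:[21,47/2] -> miss, prune
    N15 x:[51/2,27] y:[26,27] z:[32,67/2] -> miss, prune
    N24 x:[28,30] y:[27,55/2] z:[28,31] -> miss, prune
    N26 x:[29,32] y:[69/2,37] z:[59/2,30] -> miss, prune

Summary -> nodes [0, 2, 6, 8, 10, 16, 23, 18, 1, 13, 14, 17, 19, 3, 15, 24, 26]; box-tests=17; leaf-entries=1; first=P12

== RESULT ==
1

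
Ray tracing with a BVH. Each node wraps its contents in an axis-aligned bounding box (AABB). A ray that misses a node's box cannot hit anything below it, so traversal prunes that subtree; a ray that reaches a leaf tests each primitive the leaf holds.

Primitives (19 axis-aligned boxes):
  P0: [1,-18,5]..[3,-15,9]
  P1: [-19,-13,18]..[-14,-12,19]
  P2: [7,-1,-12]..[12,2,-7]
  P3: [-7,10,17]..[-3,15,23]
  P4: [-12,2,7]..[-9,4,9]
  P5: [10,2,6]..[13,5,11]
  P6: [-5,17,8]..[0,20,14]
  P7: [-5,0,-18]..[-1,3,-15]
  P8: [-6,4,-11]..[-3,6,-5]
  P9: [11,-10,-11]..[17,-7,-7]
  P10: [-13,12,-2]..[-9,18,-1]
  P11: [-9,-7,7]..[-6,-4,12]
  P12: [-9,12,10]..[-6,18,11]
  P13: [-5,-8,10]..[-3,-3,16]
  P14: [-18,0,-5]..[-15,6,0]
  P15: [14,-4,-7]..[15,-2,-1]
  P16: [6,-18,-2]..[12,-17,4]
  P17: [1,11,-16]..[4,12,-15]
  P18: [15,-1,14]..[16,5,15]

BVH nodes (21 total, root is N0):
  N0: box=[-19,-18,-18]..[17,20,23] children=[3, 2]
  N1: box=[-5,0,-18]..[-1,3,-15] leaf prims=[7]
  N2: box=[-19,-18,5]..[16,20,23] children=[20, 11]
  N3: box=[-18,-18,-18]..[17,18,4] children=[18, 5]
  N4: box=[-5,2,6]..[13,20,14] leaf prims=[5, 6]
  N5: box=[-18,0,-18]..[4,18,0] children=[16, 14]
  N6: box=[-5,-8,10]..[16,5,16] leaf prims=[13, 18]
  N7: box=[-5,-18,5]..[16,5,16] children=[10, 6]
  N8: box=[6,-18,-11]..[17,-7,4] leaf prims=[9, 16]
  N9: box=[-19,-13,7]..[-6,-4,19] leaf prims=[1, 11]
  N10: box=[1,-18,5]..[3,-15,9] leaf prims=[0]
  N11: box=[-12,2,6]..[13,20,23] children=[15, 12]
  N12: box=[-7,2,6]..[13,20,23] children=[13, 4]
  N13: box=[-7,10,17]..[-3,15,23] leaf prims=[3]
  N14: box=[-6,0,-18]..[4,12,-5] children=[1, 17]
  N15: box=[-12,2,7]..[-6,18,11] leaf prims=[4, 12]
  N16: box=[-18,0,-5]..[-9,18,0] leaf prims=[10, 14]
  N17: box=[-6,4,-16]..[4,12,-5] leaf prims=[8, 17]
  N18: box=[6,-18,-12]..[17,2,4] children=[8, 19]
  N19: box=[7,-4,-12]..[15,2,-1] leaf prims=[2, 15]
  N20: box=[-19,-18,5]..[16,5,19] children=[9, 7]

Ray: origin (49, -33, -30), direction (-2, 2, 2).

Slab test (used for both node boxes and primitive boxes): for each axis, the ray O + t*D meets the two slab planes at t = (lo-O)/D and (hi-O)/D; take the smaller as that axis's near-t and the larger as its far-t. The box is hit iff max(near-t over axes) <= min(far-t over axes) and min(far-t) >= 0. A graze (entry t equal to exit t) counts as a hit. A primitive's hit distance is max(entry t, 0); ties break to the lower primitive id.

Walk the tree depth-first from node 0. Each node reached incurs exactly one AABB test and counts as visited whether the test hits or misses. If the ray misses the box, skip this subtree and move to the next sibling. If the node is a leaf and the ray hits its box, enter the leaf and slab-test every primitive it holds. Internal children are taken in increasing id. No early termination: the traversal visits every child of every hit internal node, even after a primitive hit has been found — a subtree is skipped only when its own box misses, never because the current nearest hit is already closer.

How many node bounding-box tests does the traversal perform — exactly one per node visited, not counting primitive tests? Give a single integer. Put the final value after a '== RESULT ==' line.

Walk:
N0 x:[16,34] y:[15/2,53/2] z:[6,53/2] -> hit [16,53/2], descend [2, 3]
  N2 x:[33/2,34] y:[15/2,53/2] z:[35/2,53/2] -> hit [35/2,53/2], descend [11, 20]
    N11 x:[18,61/2] y:[35/2,53/2] z:[18,53/2] -> hit [18,53/2], descend [12, 15]
      N12 x:[18,28] y:[35/2,53/2] z:[18,53/2] -> hit [18,53/2], descend [4, 13]
        N4 x:[18,27] y:[35/2,53/2] z:[18,22] -> hit [18,22] leaf, test {P5@t=18, P6(miss)}
        N13 x:[26,28] y:[43/2,24] z:[47/2,53/2] -> miss, prune
      N15 x:[55/2,61/2] y:[35/2,51/2] z:[37/2,41/2] -> miss, prune
    N20 x:[33/2,34] y:[15/2,19] z:[35/2,49/2] -> hit [35/2,19], descend [7, 9]
      N7 x:[33/2,27] y:[15/2,19] z:[35/2,23] -> hit [35/2,19], descend [6, 10]
        N6 x:[33/2,27] y:[25/2,19] z:[20,23] -> miss, prune
        N10 x:[23,24] y:[15/2,9] z:[35/2,39/2] -> miss, prune
      N9 x:[55/2,34] y:[10,29/2] z:[37/2,49/2] -> miss, prune
  N3 x:[16,67/2] y:[15/2,51/2] z:[6,17] -> hit [16,17], descend [5, 18]
    N5 x:[45/2,67/2] y:[33/2,51/2] z:[6,15] -> miss, prune
    N18 x:[16,43/2] y:[15/2,35/2] z:[9,17] -> hit [16,17], descend [8, 19]
      N8 x:[16,43/2] y:[15/2,13] z:[19/2,17] -> miss, prune
      N19 x:[17,21] y:[29/2,35/2] z:[9,29/2] -> miss, prune

order=[0, 2, 11, 12, 4, 13, 15, 20, 7, 6, 10, 9, 3, 5, 18, 8, 19]  |boxes|=17  |leaves|=1  hit=P5

== RESULT ==
17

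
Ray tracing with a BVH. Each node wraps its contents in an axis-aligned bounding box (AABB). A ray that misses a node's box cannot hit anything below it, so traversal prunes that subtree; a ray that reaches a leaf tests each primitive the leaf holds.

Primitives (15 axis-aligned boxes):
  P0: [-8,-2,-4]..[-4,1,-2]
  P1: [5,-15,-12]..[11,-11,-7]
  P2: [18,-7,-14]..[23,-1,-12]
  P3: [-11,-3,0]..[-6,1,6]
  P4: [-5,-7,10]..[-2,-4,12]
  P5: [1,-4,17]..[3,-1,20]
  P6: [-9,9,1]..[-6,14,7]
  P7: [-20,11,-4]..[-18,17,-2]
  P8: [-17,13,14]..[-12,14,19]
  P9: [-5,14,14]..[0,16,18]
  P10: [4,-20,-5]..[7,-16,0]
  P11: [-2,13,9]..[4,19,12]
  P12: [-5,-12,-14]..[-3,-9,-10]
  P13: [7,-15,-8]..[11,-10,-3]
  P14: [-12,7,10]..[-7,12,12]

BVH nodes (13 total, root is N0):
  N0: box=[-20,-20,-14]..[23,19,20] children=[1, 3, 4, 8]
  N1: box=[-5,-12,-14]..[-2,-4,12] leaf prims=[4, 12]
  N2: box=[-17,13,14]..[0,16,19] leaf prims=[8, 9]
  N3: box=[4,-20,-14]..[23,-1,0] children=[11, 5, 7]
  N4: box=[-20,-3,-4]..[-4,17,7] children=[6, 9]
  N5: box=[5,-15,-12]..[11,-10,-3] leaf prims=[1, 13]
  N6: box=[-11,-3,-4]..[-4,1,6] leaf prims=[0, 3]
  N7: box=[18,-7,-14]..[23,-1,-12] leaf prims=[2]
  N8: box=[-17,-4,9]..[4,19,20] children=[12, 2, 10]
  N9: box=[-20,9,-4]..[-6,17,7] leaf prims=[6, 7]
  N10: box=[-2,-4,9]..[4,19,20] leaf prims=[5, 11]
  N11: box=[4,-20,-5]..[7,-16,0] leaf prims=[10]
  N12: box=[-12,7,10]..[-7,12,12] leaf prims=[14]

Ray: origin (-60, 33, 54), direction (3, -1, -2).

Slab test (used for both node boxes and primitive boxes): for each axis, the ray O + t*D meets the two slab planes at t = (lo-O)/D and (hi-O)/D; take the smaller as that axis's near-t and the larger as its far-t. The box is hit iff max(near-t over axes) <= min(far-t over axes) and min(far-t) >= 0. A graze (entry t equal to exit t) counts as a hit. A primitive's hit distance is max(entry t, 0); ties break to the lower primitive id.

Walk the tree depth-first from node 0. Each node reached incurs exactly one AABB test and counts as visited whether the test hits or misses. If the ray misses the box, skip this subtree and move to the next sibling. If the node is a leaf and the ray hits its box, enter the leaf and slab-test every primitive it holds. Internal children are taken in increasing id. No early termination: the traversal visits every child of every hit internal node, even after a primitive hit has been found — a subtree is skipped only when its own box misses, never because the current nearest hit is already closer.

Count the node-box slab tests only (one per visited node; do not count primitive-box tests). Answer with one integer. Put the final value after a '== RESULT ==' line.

Walk:
N0 x:[40/3,83/3] y:[14,53] z:[17,34] -> hit [17,83/3], descend [1, 3, 4, 8]
  N1 x:[55/3,58/3] y:[37,45] z:[21,34] -> miss, prune
  N3 x:[64/3,83/3] y:[34,53] z:[27,34] -> miss, prune
  N4 x:[40/3,56/3] y:[16,36] z:[47/2,29] -> miss, prune
  N8 x:[43/3,64/3] y:[14,37] z:[17,45/2] -> hit [17,64/3], descend [2, 10, 12]
    N2 x:[43/3,20] y:[17,20] z:[35/2,20] -> hit [35/2,20] leaf, test {P8(miss), P9@t=55/3}
    N10 x:[58/3,64/3] y:[14,37] z:[17,45/2] -> hit [58/3,64/3] leaf, test {P5(miss), P11(miss)}
    N12 x:[16,53/3] y:[21,26] z:[21,22] -> miss, prune

Summary -> nodes [0, 1, 3, 4, 8, 2, 10, 12]; box-tests=8; leaf-entries=2; first=P9

== RESULT ==
8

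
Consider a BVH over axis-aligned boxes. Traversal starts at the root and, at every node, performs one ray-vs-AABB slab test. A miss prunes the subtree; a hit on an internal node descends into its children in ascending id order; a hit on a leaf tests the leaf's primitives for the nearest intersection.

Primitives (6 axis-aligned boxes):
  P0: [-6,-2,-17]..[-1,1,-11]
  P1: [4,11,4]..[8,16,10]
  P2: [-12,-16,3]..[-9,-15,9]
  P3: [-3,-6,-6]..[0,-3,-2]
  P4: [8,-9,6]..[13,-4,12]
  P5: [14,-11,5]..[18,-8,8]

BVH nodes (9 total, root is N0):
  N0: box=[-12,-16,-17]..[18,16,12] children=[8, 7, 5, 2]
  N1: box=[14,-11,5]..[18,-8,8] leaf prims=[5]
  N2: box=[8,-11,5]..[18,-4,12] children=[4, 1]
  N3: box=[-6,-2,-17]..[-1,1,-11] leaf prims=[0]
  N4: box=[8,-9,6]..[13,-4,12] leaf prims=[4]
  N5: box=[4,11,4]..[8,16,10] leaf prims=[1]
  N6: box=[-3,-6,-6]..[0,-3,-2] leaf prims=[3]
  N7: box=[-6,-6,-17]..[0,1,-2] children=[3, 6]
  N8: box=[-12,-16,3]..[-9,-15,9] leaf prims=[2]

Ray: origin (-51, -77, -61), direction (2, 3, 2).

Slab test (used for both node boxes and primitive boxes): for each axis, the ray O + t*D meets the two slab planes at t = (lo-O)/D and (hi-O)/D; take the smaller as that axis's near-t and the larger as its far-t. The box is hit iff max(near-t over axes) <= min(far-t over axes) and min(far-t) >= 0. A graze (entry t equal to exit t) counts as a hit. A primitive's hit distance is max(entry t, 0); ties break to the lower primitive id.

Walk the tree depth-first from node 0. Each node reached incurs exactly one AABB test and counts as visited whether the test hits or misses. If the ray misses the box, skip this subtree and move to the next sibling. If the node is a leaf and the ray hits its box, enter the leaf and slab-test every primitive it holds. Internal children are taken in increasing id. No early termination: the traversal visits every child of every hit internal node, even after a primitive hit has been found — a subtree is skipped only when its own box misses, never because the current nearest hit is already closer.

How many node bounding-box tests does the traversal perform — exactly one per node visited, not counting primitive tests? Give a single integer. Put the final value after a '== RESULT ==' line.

Trace the traversal:
N0 x:[39/2,69/2] y:[61/3,31] z:[22,73/2] -> hit [22,31], descend [2, 5, 7, 8]
  N2 x:[59/2,69/2] y:[22,73/3] z:[33,73/2] -> miss, prune
  N5 x:[55/2,59/2] y:[88/3,31] z:[65/2,71/2] -> miss, prune
  N7 x:[45/2,51/2] y:[71/3,26] z:[22,59/2] -> hit [71/3,51/2], descend [3, 6]
    N3 x:[45/2,25] y:[25,26] z:[22,25] -> hit [25,25] leaf, test {P0@t=25}
    N6 x:[24,51/2] y:[71/3,74/3] z:[55/2,59/2] -> miss, prune
  N8 x:[39/2,21] y:[61/3,62/3] z:[32,35] -> miss, prune

7 AABB tests over nodes [0, 2, 5, 7, 3, 6, 8]; 1 leaf entered; closest P0.

== RESULT ==
7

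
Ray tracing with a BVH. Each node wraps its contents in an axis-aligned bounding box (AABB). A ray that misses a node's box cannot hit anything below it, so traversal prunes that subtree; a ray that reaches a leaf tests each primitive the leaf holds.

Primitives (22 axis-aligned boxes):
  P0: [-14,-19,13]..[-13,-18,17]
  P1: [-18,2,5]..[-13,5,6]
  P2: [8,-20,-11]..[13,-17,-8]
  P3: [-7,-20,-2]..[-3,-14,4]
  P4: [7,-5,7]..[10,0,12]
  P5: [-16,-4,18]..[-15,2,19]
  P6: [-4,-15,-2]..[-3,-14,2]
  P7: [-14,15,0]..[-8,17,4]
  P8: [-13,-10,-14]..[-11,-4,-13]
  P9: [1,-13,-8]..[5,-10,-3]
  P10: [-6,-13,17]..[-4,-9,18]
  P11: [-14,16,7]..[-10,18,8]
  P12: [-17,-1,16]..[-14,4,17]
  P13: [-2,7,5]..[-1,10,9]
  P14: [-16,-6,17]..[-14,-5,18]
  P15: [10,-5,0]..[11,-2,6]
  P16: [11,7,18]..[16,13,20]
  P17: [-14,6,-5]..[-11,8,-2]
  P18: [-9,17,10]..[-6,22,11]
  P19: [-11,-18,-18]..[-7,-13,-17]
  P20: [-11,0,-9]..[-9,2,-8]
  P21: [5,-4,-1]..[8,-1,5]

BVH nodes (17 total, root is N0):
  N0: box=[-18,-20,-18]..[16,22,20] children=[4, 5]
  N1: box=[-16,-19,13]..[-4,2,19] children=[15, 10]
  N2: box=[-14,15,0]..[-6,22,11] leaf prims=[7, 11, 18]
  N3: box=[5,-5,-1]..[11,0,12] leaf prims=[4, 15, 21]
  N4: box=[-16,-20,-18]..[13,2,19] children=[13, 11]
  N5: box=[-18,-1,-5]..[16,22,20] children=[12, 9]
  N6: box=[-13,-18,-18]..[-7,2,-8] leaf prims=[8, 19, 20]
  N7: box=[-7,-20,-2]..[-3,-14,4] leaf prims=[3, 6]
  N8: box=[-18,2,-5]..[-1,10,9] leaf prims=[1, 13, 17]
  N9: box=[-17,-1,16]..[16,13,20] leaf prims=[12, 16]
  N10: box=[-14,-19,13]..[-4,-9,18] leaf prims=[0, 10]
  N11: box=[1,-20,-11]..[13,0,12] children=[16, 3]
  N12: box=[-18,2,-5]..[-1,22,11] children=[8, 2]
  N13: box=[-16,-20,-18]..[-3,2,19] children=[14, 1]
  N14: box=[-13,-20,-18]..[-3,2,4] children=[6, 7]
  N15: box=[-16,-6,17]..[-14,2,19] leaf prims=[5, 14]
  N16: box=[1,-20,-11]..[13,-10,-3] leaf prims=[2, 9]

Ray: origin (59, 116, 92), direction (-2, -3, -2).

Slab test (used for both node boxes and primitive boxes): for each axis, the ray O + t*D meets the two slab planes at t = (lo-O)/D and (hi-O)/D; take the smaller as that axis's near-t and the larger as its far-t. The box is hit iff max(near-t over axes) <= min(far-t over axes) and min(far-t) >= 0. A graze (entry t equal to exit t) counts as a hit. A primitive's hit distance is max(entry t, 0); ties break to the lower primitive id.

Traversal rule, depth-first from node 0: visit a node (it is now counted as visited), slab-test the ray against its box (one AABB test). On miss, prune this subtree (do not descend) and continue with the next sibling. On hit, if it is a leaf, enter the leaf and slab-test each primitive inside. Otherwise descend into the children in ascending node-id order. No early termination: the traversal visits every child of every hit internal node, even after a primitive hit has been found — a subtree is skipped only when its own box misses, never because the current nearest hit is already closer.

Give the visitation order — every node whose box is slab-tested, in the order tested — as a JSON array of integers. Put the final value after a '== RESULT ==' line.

Traverse from the root:
N0 x:[43/2,77/2] y:[94/3,136/3] z:[36,55] -> hit [36,77/2], descend [4, 5]
  N4 x:[23,75/2] y:[38,136/3] z:[73/2,55] -> miss, prune
  N5 x:[43/2,77/2] y:[94/3,39] z:[36,97/2] -> hit [36,77/2], descend [9, 12]
    N9 x:[43/2,38] y:[103/3,39] z:[36,38] -> hit [36,38] leaf, test {P12@t=75/2, P16(miss)}
    N12 x:[30,77/2] y:[94/3,38] z:[81/2,97/2] -> miss, prune

5 AABB tests over nodes [0, 4, 5, 9, 12]; 1 leaf entered; closest P12.

== RESULT ==
[0, 4, 5, 9, 12]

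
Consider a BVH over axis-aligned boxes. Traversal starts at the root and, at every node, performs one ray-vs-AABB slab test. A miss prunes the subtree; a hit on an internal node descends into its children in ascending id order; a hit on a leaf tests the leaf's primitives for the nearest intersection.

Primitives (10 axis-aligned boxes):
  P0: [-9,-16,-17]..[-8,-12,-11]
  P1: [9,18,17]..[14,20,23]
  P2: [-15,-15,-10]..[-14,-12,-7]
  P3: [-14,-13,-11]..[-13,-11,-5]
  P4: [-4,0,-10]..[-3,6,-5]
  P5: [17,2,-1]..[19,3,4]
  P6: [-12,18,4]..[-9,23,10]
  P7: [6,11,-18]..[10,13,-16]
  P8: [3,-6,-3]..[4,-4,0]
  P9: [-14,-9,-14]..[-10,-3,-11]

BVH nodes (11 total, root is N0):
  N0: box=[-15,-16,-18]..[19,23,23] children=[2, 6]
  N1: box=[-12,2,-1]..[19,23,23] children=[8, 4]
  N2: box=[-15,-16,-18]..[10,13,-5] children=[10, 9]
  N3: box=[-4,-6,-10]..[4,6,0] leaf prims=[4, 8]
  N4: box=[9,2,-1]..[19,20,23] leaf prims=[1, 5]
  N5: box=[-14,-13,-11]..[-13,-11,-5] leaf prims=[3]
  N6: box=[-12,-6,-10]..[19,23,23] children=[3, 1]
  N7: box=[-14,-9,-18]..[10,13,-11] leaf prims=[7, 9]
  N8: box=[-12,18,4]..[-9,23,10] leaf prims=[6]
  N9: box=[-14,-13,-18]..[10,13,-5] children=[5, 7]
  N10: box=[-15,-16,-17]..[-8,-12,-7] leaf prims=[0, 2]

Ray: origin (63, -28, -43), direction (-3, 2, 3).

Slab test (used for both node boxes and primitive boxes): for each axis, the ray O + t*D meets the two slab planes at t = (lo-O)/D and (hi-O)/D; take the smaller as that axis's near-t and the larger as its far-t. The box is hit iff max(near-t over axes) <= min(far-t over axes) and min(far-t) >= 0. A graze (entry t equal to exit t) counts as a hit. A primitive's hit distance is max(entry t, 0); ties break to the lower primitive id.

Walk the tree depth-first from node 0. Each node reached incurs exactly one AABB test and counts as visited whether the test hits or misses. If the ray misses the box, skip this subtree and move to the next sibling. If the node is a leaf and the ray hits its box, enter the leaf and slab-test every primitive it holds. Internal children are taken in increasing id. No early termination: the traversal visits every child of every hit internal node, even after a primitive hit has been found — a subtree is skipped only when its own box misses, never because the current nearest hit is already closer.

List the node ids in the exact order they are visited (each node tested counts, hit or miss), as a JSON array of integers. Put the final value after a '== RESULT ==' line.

Walk:
N0 x:[44/3,26] y:[6,51/2] z:[25/3,22] -> hit [44/3,22], descend [2, 6]
  N2 x:[53/3,26] y:[6,41/2] z:[25/3,38/3] -> miss, prune
  N6 x:[44/3,25] y:[11,51/2] z:[11,22] -> hit [44/3,22], descend [1, 3]
    N1 x:[44/3,25] y:[15,51/2] z:[14,22] -> hit [15,22], descend [4, 8]
      N4 x:[44/3,18] y:[15,24] z:[14,22] -> hit [15,18] leaf, test {P1(miss), P5@t=15}
      N8 x:[24,25] y:[23,51/2] z:[47/3,53/3] -> miss, prune
    N3 x:[59/3,67/3] y:[11,17] z:[11,43/3] -> miss, prune

7 AABB tests over nodes [0, 2, 6, 1, 4, 8, 3]; 1 leaf entered; closest P5.

== RESULT ==
[0, 2, 6, 1, 4, 8, 3]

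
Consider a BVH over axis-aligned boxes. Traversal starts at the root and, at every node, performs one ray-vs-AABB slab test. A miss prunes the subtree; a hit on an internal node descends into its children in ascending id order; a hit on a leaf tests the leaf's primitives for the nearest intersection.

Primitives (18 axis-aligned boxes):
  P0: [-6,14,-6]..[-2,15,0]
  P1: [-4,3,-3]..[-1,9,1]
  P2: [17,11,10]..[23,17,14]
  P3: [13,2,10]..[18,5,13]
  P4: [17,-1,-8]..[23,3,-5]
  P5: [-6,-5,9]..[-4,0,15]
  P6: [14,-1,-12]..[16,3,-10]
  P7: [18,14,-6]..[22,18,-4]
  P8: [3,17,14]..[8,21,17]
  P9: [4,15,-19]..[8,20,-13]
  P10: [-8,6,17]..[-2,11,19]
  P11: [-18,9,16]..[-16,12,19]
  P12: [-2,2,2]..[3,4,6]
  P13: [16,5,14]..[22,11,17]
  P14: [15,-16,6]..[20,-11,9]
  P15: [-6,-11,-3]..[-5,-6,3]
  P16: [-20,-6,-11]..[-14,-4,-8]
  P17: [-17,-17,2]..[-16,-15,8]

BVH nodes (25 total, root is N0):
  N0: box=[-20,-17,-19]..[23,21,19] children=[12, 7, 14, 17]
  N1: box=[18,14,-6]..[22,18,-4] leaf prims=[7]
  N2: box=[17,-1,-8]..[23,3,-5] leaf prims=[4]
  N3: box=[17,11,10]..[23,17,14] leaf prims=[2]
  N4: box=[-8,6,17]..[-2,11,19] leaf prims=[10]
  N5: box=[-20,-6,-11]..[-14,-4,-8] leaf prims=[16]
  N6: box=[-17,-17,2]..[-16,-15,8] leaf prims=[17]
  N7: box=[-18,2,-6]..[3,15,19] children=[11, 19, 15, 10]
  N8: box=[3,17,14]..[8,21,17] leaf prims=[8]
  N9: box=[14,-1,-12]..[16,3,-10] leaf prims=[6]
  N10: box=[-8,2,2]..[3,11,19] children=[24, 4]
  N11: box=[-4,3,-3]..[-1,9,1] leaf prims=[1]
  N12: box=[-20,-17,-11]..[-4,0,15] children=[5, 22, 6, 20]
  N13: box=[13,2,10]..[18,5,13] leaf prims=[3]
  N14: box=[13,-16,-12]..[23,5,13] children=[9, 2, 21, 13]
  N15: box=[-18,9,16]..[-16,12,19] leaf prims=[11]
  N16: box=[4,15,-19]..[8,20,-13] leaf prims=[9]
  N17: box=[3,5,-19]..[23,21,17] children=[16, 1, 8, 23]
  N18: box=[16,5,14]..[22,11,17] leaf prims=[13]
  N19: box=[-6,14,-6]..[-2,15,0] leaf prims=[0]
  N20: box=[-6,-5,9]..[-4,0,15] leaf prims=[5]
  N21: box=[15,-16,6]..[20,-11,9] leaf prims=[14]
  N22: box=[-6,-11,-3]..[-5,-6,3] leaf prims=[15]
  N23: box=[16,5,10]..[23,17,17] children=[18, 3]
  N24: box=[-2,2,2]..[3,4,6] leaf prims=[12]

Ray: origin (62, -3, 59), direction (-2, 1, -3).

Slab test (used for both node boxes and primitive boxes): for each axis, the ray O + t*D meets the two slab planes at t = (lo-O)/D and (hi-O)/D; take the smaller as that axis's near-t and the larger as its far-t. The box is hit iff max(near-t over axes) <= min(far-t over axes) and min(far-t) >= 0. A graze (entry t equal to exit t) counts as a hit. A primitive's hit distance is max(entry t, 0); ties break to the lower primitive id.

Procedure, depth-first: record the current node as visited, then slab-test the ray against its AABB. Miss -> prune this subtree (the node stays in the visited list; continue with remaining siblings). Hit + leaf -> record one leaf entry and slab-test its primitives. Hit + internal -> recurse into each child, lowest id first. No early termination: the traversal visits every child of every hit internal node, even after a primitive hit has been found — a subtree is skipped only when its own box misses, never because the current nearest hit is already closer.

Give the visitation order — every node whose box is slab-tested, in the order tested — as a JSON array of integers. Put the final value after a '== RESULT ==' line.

Trace the traversal:
N0 x:[39/2,41] y:[-14,24] z:[40/3,26] -> hit [39/2,24], descend [7, 12, 14, 17]
  N7 x:[59/2,40] y:[5,18] z:[40/3,65/3] -> miss, prune
  N12 x:[33,41] y:[-14,3] z:[44/3,70/3] -> miss, prune
  N14 x:[39/2,49/2] y:[-13,8] z:[46/3,71/3] -> miss, prune
  N17 x:[39/2,59/2] y:[8,24] z:[14,26] -> hit [39/2,24], descend [1, 8, 16, 23]
    N1 x:[20,22] y:[17,21] z:[21,65/3] -> hit [21,21] leaf, test {P7@t=21}
    N8 x:[27,59/2] y:[20,24] z:[14,15] -> miss, prune
    N16 x:[27,29] y:[18,23] z:[24,26] -> miss, prune
    N23 x:[39/2,23] y:[8,20] z:[14,49/3] -> miss, prune

Visited [0, 7, 12, 14, 17, 1, 8, 16, 23]. Tests: 9 box, 1 leaf. Nearest: P7.

== RESULT ==
[0, 7, 12, 14, 17, 1, 8, 16, 23]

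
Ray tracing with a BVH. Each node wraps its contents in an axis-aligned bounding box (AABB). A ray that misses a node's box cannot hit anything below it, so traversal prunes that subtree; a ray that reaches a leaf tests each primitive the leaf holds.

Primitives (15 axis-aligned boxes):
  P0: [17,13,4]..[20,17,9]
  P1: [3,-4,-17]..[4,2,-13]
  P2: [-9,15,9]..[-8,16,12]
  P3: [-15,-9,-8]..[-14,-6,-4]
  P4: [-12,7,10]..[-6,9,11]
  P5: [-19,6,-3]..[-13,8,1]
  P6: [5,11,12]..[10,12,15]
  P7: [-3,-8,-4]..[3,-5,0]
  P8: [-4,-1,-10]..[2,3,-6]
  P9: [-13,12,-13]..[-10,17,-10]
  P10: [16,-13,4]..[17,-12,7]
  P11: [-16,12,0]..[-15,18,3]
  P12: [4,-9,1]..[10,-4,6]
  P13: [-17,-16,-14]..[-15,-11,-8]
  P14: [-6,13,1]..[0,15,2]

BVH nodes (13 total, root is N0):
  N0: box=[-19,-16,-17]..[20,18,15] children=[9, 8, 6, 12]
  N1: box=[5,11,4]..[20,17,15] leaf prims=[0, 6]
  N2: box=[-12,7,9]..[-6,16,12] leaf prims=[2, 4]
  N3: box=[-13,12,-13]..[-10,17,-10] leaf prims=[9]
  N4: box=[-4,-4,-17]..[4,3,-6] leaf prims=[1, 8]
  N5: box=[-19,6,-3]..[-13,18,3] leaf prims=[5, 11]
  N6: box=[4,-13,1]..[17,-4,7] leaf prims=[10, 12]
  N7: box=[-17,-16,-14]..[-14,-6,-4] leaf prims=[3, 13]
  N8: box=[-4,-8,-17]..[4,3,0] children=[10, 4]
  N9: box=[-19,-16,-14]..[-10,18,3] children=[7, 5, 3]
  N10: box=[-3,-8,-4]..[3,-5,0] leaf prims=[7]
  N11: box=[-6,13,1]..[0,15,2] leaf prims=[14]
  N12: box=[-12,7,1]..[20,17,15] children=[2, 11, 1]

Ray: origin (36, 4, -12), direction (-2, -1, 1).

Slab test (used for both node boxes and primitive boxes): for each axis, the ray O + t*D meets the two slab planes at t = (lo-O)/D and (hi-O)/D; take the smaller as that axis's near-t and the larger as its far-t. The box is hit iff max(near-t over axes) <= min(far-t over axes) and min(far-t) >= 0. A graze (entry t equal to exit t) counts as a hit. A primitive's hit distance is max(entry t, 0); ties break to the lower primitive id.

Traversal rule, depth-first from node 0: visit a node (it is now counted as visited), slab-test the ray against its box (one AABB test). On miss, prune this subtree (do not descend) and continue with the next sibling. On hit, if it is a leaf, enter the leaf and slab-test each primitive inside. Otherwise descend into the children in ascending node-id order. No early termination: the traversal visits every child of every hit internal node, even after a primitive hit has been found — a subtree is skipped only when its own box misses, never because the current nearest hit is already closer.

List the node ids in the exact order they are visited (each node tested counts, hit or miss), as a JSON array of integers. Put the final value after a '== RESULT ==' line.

Traverse from the root:
N0 x:[8,55/2] y:[-14,20] z:[-5,27] -> hit [8,20], descend [6, 8, 9, 12]
  N6 x:[19/2,16] y:[8,17] z:[13,19] -> hit [13,16] leaf, test {P10(miss), P12@t=13}
  N8 x:[16,20] y:[1,12] z:[-5,12] -> miss, prune
  N9 x:[23,55/2] y:[-14,20] z:[-2,15] -> miss, prune
  N12 x:[8,24] y:[-13,-3] z:[13,27] -> miss, prune

Visited [0, 6, 8, 9, 12]. Tests: 5 box, 1 leaf. Nearest: P12.

== RESULT ==
[0, 6, 8, 9, 12]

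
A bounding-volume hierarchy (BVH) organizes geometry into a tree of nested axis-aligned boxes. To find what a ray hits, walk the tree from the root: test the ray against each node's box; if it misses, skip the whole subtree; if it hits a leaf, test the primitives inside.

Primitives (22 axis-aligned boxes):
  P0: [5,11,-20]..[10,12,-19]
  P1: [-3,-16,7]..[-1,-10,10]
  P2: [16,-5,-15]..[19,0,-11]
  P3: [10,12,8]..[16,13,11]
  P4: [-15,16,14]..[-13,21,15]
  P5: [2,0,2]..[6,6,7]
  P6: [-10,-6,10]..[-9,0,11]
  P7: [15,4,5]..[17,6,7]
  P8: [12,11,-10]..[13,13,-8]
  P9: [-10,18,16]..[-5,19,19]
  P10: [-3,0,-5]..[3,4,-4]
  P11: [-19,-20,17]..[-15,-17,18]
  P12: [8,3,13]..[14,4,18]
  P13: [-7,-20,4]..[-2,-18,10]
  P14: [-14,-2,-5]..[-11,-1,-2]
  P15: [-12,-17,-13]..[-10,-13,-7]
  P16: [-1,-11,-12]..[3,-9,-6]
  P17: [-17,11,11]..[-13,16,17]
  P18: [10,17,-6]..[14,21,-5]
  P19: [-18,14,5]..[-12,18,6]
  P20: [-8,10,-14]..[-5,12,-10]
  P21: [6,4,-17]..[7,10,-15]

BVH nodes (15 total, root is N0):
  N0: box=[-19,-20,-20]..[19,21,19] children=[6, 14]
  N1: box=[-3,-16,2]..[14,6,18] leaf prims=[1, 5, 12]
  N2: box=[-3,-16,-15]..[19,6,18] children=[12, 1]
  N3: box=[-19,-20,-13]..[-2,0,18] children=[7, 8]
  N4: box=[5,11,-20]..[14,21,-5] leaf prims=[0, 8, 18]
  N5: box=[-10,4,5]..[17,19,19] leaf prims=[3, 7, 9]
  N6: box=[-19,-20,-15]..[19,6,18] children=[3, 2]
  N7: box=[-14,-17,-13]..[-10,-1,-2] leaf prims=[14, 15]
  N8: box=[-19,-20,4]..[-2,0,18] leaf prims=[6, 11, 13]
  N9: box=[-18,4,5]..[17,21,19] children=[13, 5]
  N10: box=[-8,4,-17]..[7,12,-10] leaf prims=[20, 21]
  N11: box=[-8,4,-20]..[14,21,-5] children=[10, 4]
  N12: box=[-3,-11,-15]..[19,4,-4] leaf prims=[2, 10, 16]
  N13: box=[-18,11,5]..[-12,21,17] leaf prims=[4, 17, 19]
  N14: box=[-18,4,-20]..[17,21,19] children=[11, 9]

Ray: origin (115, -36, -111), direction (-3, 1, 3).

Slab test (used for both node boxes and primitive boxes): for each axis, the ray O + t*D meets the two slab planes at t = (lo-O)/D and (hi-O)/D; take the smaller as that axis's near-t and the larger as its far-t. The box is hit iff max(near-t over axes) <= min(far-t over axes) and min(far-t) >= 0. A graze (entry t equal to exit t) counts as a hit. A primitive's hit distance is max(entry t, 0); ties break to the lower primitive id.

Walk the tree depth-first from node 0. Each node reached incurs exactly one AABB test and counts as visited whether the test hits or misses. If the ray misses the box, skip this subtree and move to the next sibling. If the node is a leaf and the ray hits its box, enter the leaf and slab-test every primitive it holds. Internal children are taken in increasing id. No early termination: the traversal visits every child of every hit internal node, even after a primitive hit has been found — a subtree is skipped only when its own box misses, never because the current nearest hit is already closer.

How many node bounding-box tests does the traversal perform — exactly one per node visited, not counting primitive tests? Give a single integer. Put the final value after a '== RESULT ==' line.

Walk:
N0 x:[32,134/3] y:[16,57] z:[91/3,130/3] -> hit [32,130/3], descend [6, 14]
  N6 x:[32,134/3] y:[16,42] z:[32,43] -> hit [32,42], descend [2, 3]
    N2 x:[32,118/3] y:[20,42] z:[32,43] -> hit [32,118/3], descend [1, 12]
      N1 x:[101/3,118/3] y:[20,42] z:[113/3,43] -> hit [113/3,118/3] leaf, test {P1(miss), P5@t=113/3, P12(miss)}
      N12 x:[32,118/3] y:[25,40] z:[32,107/3] -> hit [32,107/3] leaf, test {P2@t=32, P10(miss), P16(miss)}
    N3 x:[39,134/3] y:[16,36] z:[98/3,43] -> miss, prune
  N14 x:[98/3,133/3] y:[40,57] z:[91/3,130/3] -> hit [40,130/3], descend [9, 11]
    N9 x:[98/3,133/3] y:[40,57] z:[116/3,130/3] -> hit [40,130/3], descend [5, 13]
      N5 x:[98/3,125/3] y:[40,55] z:[116/3,130/3] -> hit [40,125/3] leaf, test {P3(miss), P7(miss), P9(miss)}
      N13 x:[127/3,133/3] y:[47,57] z:[116/3,128/3] -> miss, prune
    N11 x:[101/3,41] y:[40,57] z:[91/3,106/3] -> miss, prune

Visited [0, 6, 2, 1, 12, 3, 14, 9, 5, 13, 11]. Tests: 11 box, 3 leaf. Nearest: P2.

== RESULT ==
11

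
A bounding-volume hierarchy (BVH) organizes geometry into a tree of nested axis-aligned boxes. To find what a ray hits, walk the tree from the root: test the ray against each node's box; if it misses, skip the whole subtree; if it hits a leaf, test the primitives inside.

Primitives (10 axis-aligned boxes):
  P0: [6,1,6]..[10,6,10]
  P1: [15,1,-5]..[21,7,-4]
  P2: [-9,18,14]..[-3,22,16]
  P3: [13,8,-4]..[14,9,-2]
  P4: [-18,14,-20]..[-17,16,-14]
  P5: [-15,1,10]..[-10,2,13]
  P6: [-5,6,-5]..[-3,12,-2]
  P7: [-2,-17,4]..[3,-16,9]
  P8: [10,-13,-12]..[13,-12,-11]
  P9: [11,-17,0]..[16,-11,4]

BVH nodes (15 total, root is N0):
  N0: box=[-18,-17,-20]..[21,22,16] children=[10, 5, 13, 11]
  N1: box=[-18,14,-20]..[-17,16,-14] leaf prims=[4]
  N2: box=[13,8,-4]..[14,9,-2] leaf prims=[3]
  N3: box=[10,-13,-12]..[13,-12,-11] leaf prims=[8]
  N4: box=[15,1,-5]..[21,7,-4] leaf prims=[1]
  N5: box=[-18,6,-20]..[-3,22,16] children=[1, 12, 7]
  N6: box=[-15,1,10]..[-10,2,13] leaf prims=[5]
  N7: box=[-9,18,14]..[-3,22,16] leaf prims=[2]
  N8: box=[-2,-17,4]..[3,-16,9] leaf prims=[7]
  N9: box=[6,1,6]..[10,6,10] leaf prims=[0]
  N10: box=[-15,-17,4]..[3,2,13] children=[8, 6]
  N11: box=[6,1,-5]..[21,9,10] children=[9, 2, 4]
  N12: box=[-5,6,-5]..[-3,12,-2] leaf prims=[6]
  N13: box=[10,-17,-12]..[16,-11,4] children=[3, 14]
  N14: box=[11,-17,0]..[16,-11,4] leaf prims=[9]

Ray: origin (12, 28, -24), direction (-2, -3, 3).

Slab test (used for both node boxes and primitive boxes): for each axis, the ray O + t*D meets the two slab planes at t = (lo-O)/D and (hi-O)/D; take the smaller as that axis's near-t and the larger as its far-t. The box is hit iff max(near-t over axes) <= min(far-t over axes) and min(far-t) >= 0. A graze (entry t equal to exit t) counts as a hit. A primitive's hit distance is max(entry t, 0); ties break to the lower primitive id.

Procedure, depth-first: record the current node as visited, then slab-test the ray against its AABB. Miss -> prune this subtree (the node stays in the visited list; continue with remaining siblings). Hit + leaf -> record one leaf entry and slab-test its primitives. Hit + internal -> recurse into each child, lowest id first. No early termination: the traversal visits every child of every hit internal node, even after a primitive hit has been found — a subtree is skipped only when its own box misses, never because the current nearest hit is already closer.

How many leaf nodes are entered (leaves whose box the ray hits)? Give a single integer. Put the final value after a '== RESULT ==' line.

Walk:
N0 x:[-9/2,15] y:[2,15] z:[4/3,40/3] -> hit [2,40/3], descend [5, 10, 11, 13]
  N5 x:[15/2,15] y:[2,22/3] z:[4/3,40/3] -> miss, prune
  N10 x:[9/2,27/2] y:[26/3,15] z:[28/3,37/3] -> hit [28/3,37/3], descend [6, 8]
    N6 x:[11,27/2] y:[26/3,9] z:[34/3,37/3] -> miss, prune
    N8 x:[9/2,7] y:[44/3,15] z:[28/3,11] -> miss, prune
  N11 x:[-9/2,3] y:[19/3,9] z:[19/3,34/3] -> miss, prune
  N13 x:[-2,1] y:[13,15] z:[4,28/3] -> miss, prune

Visited [0, 5, 10, 6, 8, 11, 13]. Tests: 7 box, 0 leaf. Nearest: miss.

== RESULT ==
0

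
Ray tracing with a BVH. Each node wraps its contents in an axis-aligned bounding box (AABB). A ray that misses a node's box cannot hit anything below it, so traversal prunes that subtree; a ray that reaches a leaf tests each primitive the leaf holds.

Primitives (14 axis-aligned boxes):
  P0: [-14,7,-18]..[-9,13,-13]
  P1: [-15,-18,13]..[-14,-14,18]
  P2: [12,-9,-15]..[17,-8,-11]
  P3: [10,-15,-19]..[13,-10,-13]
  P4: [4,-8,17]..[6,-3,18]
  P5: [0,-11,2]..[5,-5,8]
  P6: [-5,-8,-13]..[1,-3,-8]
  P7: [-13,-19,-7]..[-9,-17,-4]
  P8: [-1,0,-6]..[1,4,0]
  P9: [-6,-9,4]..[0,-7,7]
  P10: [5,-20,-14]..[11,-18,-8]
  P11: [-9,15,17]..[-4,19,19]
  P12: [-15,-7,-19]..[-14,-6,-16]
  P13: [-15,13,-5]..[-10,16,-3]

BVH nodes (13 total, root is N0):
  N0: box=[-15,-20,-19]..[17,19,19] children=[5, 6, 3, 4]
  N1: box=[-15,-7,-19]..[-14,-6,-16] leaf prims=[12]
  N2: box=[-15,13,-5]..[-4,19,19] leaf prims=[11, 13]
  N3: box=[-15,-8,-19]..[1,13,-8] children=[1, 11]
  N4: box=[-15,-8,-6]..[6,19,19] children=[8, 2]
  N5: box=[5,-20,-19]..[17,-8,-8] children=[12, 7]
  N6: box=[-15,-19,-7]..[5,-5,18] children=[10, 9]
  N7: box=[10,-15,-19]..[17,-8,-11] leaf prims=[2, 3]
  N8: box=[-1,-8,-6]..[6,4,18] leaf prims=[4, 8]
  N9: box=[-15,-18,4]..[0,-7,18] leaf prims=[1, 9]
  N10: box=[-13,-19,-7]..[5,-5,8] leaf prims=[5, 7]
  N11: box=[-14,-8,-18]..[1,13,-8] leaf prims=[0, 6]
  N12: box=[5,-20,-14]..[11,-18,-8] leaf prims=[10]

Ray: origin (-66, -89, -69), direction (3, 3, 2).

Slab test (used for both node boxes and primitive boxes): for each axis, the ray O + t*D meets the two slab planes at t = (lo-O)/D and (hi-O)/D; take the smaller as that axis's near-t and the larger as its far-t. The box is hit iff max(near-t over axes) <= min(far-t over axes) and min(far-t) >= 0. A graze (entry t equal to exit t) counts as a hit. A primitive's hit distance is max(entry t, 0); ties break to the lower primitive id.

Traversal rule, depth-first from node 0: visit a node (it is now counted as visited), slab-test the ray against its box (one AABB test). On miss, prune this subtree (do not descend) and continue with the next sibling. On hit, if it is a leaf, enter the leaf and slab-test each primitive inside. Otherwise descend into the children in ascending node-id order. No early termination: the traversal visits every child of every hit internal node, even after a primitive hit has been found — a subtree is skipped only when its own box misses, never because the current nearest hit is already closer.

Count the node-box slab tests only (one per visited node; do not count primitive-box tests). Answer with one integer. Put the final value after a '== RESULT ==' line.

Walk:
N0 x:[17,83/3] y:[23,36] z:[25,44] -> hit [25,83/3], descend [3, 4, 5, 6]
  N3 x:[17,67/3] y:[27,34] z:[25,61/2] -> miss, prune
  N4 x:[17,24] y:[27,36] z:[63/2,44] -> miss, prune
  N5 x:[71/3,83/3] y:[23,27] z:[25,61/2] -> hit [25,27], descend [7, 12]
    N7 x:[76/3,83/3] y:[74/3,27] z:[25,29] -> hit [76/3,27] leaf, test {P2@t=27, P3@t=76/3}
    N12 x:[71/3,77/3] y:[23,71/3] z:[55/2,61/2] -> miss, prune
  N6 x:[17,71/3] y:[70/3,28] z:[31,87/2] -> miss, prune

Summary -> nodes [0, 3, 4, 5, 7, 12, 6]; box-tests=7; leaf-entries=1; first=P3

== RESULT ==
7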